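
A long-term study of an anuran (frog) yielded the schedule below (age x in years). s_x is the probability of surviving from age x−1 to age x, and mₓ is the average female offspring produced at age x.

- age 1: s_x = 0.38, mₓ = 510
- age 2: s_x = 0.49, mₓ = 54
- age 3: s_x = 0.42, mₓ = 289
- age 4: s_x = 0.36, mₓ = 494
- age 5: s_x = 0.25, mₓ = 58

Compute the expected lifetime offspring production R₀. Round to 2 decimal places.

Survivorship from birth: l_x = s_1·s_2·…·s_x.
  l_1 = 0.38000
  l_2 = 0.18620
  l_3 = 0.07820
  l_4 = 0.02815
  l_5 = 0.00704
R₀ = Σ l_x mₓ:
  age 1: 0.38000 × 510 = 193.8000
  age 2: 0.18620 × 54 = 10.0548
  age 3: 0.07820 × 289 = 22.5998
  age 4: 0.02815 × 494 = 13.9061
  age 5: 0.00704 × 58 = 0.4083
R₀ = 193.8000 + 10.0548 + 22.5998 + 13.9061 + 0.4083 = 240.7690

240.77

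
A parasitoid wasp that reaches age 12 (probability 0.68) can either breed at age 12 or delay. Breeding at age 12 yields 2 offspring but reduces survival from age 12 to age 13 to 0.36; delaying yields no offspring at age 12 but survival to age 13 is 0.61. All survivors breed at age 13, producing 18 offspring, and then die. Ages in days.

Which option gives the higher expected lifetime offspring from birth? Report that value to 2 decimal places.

7.47

breed at age 12: R₀ = 0.68 × (2 + 0.36 × 18) = 0.68 × 8.4800 = 5.7664
delay to age 13: R₀ = 0.68 × (0.61 × 18) = 0.68 × 10.9800 = 7.4664
Higher: delay to age 13 (7.4664).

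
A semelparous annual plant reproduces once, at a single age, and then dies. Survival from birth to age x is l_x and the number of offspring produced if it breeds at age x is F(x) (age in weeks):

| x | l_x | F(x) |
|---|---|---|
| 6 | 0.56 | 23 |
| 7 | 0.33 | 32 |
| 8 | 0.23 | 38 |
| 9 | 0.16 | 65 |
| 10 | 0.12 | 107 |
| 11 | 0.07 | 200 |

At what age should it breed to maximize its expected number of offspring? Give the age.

11

Expected offspring if breeding at age x = l_x × F(x):
  age 6: 0.56 × 23 = 12.880
  age 7: 0.33 × 32 = 10.560
  age 8: 0.23 × 38 = 8.740
  age 9: 0.16 × 65 = 10.400
  age 10: 0.12 × 107 = 12.840
  age 11: 0.07 × 200 = 14.000
Maximum at age 11 (14.000).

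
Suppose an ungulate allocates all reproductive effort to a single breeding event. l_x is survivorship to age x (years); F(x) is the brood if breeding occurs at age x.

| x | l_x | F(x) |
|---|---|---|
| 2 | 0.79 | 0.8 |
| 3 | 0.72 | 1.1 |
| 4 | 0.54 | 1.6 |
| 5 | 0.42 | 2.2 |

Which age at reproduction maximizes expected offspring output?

5

Expected offspring if breeding at age x = l_x × F(x):
  age 2: 0.79 × 0.8 = 0.632
  age 3: 0.72 × 1.1 = 0.792
  age 4: 0.54 × 1.6 = 0.864
  age 5: 0.42 × 2.2 = 0.924
Maximum at age 5 (0.924).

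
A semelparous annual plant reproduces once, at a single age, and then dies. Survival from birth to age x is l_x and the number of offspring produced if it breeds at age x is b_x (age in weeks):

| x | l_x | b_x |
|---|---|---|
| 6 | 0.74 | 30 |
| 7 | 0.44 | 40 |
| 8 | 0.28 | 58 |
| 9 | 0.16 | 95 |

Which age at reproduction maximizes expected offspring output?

6

Expected offspring if breeding at age x = l_x × b_x:
  age 6: 0.74 × 30 = 22.200
  age 7: 0.44 × 40 = 17.600
  age 8: 0.28 × 58 = 16.240
  age 9: 0.16 × 95 = 15.200
Maximum at age 6 (22.200).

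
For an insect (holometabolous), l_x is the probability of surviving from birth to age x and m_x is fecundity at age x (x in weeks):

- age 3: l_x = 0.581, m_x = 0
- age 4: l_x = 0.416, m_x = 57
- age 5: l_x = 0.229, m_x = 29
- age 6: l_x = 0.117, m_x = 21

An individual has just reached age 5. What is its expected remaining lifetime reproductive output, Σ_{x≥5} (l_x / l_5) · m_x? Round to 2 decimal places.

39.73

l_5 = 0.229. Conditional survival from age 5 to x is l_x / l_5.
  x=5: (0.229/0.229) × 29 = 29.0000
  x=6: (0.117/0.229) × 21 = 10.7293
Sum = 29.0000 + 10.7293 = 39.7293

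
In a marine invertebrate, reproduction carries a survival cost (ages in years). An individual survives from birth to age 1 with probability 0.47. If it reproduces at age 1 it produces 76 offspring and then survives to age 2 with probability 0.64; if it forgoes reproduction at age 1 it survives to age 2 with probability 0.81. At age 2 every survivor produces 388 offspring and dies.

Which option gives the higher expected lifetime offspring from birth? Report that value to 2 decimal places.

152.43

breed at age 1: R₀ = 0.47 × (76 + 0.64 × 388) = 0.47 × 324.3200 = 152.4304
delay to age 2: R₀ = 0.47 × (0.81 × 388) = 0.47 × 314.2800 = 147.7116
Higher: breed at age 1 (152.4304).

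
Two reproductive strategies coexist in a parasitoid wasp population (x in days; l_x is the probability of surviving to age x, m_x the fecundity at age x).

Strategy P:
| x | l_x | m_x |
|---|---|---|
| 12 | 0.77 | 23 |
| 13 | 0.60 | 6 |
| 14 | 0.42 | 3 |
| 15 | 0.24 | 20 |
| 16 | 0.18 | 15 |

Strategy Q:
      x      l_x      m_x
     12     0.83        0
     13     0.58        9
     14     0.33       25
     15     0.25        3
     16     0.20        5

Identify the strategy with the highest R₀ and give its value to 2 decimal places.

Strategy P: R₀ = 0.77×23 + 0.60×6 + 0.42×3 + 0.24×20 + 0.18×15 = 30.0700
Strategy Q: R₀ = 0.83×0 + 0.58×9 + 0.33×25 + 0.25×3 + 0.20×5 = 15.2200
Highest R₀: strategy P with 30.0700.

30.07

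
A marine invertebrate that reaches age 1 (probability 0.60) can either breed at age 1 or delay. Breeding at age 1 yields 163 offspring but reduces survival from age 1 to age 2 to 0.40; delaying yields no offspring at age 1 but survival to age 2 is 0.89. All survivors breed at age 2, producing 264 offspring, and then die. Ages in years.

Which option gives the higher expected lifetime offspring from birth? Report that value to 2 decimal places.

breed at age 1: R₀ = 0.60 × (163 + 0.40 × 264) = 0.60 × 268.6000 = 161.1600
delay to age 2: R₀ = 0.60 × (0.89 × 264) = 0.60 × 234.9600 = 140.9760
Higher: breed at age 1 (161.1600).

161.16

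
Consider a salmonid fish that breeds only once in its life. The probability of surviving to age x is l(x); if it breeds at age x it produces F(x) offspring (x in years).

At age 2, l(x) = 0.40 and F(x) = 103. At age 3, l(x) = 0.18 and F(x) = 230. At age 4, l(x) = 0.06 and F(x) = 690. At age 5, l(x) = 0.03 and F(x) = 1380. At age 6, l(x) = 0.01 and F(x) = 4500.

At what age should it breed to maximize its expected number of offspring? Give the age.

6

Expected offspring if breeding at age x = l(x) × F(x):
  age 2: 0.40 × 103 = 41.200
  age 3: 0.18 × 230 = 41.400
  age 4: 0.06 × 690 = 41.400
  age 5: 0.03 × 1380 = 41.400
  age 6: 0.01 × 4500 = 45.000
Maximum at age 6 (45.000).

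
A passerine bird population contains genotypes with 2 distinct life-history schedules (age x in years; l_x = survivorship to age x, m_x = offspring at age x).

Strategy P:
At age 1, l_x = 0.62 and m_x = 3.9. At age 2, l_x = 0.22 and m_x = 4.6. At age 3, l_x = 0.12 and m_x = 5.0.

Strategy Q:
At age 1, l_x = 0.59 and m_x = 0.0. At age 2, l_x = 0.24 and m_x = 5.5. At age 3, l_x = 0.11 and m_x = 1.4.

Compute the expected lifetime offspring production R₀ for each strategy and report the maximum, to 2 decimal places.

Strategy P: R₀ = 0.62×3.9 + 0.22×4.6 + 0.12×5.0 = 4.0300
Strategy Q: R₀ = 0.59×0.0 + 0.24×5.5 + 0.11×1.4 = 1.4740
Highest R₀: strategy P with 4.0300.

4.03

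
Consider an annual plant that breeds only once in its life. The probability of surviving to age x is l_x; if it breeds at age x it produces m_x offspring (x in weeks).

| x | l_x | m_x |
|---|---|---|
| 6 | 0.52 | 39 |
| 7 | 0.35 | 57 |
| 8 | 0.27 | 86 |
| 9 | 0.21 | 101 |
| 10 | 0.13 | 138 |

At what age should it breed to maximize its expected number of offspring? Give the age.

8

Expected offspring if breeding at age x = l_x × m_x:
  age 6: 0.52 × 39 = 20.280
  age 7: 0.35 × 57 = 19.950
  age 8: 0.27 × 86 = 23.220
  age 9: 0.21 × 101 = 21.210
  age 10: 0.13 × 138 = 17.940
Maximum at age 8 (23.220).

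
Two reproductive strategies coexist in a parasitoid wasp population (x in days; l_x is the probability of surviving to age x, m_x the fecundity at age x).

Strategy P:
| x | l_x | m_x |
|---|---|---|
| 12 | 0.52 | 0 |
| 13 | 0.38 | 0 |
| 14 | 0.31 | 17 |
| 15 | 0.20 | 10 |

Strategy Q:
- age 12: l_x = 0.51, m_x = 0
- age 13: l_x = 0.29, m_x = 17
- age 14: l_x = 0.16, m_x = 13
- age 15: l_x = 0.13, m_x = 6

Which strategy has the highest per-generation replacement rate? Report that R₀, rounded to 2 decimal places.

7.79

Strategy P: R₀ = 0.52×0 + 0.38×0 + 0.31×17 + 0.20×10 = 7.2700
Strategy Q: R₀ = 0.51×0 + 0.29×17 + 0.16×13 + 0.13×6 = 7.7900
Highest R₀: strategy Q with 7.7900.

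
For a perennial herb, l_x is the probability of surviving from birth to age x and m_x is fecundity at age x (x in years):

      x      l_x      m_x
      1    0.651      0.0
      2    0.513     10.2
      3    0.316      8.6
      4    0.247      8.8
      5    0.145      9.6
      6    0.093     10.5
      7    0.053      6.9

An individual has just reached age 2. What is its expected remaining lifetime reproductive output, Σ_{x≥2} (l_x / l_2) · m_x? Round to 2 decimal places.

l_2 = 0.513. Conditional survival from age 2 to x is l_x / l_2.
  x=2: (0.513/0.513) × 10.2 = 10.2000
  x=3: (0.316/0.513) × 8.6 = 5.2975
  x=4: (0.247/0.513) × 8.8 = 4.2370
  x=5: (0.145/0.513) × 9.6 = 2.7135
  x=6: (0.093/0.513) × 10.5 = 1.9035
  x=7: (0.053/0.513) × 6.9 = 0.7129
Sum = 10.2000 + 5.2975 + 4.2370 + 2.7135 + 1.9035 + 0.7129 = 25.0643

25.06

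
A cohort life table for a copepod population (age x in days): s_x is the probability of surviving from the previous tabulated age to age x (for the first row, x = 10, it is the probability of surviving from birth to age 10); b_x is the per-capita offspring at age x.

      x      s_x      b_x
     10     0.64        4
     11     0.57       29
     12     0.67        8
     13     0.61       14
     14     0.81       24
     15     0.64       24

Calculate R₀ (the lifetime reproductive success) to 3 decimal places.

Survivorship from birth: l_x = s_10·s_11·…·s_x.
  l_10 = 0.64000
  l_11 = 0.36480
  l_12 = 0.24442
  l_13 = 0.14909
  l_14 = 0.12077
  l_15 = 0.07729
R₀ = Σ l_x b_x:
  age 10: 0.64000 × 4 = 2.5600
  age 11: 0.36480 × 29 = 10.5792
  age 12: 0.24442 × 8 = 1.9554
  age 13: 0.14909 × 14 = 2.0873
  age 14: 0.12077 × 24 = 2.8985
  age 15: 0.07729 × 24 = 1.8550
R₀ = 2.5600 + 10.5792 + 1.9554 + 2.0873 + 2.8985 + 1.8550 = 21.9353

21.935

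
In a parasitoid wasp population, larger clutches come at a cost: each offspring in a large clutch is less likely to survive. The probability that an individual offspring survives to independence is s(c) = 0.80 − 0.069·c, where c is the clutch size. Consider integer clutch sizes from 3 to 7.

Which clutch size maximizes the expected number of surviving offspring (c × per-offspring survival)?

Expected surviving offspring = c × s(c):
  c=3: 3 × 0.593 = 1.779
  c=4: 4 × 0.524 = 2.096
  c=5: 5 × 0.455 = 2.275
  c=6: 6 × 0.386 = 2.316
  c=7: 7 × 0.317 = 2.219
Maximum at c = 6 (2.316 surviving offspring).

6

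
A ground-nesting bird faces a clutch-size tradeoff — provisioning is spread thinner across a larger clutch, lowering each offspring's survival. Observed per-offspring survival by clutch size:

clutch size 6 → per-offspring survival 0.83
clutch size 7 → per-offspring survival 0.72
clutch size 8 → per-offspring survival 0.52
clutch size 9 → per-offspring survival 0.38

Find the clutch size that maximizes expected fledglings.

Expected fledglings = c × s(c):
  c=6: 6 × 0.83 = 4.980
  c=7: 7 × 0.72 = 5.040
  c=8: 8 × 0.52 = 4.160
  c=9: 9 × 0.38 = 3.420
Maximum at c = 7 (5.040 fledglings).

7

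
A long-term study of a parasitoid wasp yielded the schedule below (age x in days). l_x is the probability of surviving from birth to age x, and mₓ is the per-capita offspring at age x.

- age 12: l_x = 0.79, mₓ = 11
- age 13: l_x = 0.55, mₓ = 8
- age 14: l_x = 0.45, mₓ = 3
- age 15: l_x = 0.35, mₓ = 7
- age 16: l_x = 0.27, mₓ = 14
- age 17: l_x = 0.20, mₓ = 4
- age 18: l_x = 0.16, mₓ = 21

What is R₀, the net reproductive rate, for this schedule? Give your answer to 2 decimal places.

24.83

R₀ = Σ l_x mₓ:
  age 12: 0.79 × 11 = 8.6900
  age 13: 0.55 × 8 = 4.4000
  age 14: 0.45 × 3 = 1.3500
  age 15: 0.35 × 7 = 2.4500
  age 16: 0.27 × 14 = 3.7800
  age 17: 0.20 × 4 = 0.8000
  age 18: 0.16 × 21 = 3.3600
R₀ = 8.6900 + 4.4000 + 1.3500 + 2.4500 + 3.7800 + 0.8000 + 3.3600 = 24.8300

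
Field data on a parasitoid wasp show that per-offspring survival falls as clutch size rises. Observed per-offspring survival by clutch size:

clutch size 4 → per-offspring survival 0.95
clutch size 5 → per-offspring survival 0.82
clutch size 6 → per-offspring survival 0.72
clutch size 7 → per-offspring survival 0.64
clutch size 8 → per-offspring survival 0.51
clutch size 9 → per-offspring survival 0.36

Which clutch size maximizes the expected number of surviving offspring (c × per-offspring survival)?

Expected surviving offspring = c × s(c):
  c=4: 4 × 0.95 = 3.800
  c=5: 5 × 0.82 = 4.100
  c=6: 6 × 0.72 = 4.320
  c=7: 7 × 0.64 = 4.480
  c=8: 8 × 0.51 = 4.080
  c=9: 9 × 0.36 = 3.240
Maximum at c = 7 (4.480 surviving offspring).

7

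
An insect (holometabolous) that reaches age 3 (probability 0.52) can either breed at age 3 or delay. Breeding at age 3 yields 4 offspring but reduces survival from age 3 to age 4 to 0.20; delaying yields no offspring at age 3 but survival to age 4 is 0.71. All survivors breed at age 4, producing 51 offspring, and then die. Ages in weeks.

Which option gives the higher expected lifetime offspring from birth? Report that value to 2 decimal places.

breed at age 3: R₀ = 0.52 × (4 + 0.20 × 51) = 0.52 × 14.2000 = 7.3840
delay to age 4: R₀ = 0.52 × (0.71 × 51) = 0.52 × 36.2100 = 18.8292
Higher: delay to age 4 (18.8292).

18.83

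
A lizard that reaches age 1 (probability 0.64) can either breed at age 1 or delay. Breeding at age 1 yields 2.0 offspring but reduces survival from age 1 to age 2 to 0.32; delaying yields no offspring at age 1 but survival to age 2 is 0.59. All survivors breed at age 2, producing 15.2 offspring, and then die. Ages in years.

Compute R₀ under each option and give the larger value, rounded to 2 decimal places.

breed at age 1: R₀ = 0.64 × (2.0 + 0.32 × 15.2) = 0.64 × 6.8640 = 4.3930
delay to age 2: R₀ = 0.64 × (0.59 × 15.2) = 0.64 × 8.9680 = 5.7395
Higher: delay to age 2 (5.7395).

5.74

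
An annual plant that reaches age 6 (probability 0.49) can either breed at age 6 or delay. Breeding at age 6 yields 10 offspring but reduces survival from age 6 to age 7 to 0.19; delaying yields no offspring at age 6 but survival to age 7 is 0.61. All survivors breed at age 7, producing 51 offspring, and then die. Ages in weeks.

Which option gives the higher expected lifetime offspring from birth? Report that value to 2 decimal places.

breed at age 6: R₀ = 0.49 × (10 + 0.19 × 51) = 0.49 × 19.6900 = 9.6481
delay to age 7: R₀ = 0.49 × (0.61 × 51) = 0.49 × 31.1100 = 15.2439
Higher: delay to age 7 (15.2439).

15.24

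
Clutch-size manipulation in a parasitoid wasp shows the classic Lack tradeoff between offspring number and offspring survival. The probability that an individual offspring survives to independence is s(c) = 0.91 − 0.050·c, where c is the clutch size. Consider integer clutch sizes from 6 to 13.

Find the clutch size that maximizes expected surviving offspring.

Expected surviving offspring = c × s(c):
  c=6: 6 × 0.610 = 3.660
  c=7: 7 × 0.560 = 3.920
  c=8: 8 × 0.510 = 4.080
  c=9: 9 × 0.460 = 4.140
  c=10: 10 × 0.410 = 4.100
  c=11: 11 × 0.360 = 3.960
  c=12: 12 × 0.310 = 3.720
  c=13: 13 × 0.260 = 3.380
Maximum at c = 9 (4.140 surviving offspring).

9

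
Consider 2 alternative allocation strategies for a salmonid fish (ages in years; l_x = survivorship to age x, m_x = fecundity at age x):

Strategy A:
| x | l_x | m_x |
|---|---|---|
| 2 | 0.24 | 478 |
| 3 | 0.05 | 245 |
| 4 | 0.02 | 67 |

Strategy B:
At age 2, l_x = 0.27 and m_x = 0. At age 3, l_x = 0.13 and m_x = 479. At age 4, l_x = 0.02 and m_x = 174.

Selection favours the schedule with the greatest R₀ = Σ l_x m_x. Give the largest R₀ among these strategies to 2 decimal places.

Strategy A: R₀ = 0.24×478 + 0.05×245 + 0.02×67 = 128.3100
Strategy B: R₀ = 0.27×0 + 0.13×479 + 0.02×174 = 65.7500
Highest R₀: strategy A with 128.3100.

128.31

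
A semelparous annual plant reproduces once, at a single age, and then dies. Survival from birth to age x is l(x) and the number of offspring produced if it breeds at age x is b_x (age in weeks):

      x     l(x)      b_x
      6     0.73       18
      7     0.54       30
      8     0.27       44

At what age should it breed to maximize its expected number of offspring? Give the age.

7

Expected offspring if breeding at age x = l(x) × b_x:
  age 6: 0.73 × 18 = 13.140
  age 7: 0.54 × 30 = 16.200
  age 8: 0.27 × 44 = 11.880
Maximum at age 7 (16.200).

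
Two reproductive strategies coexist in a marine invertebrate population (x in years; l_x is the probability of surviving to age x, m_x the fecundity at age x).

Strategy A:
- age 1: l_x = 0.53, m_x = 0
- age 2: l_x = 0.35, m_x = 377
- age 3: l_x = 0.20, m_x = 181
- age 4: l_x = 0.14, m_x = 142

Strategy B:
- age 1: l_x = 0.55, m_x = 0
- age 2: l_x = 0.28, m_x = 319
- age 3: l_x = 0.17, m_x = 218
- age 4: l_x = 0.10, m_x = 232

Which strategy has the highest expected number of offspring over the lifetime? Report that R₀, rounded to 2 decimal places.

188.03

Strategy A: R₀ = 0.53×0 + 0.35×377 + 0.20×181 + 0.14×142 = 188.0300
Strategy B: R₀ = 0.55×0 + 0.28×319 + 0.17×218 + 0.10×232 = 149.5800
Highest R₀: strategy A with 188.0300.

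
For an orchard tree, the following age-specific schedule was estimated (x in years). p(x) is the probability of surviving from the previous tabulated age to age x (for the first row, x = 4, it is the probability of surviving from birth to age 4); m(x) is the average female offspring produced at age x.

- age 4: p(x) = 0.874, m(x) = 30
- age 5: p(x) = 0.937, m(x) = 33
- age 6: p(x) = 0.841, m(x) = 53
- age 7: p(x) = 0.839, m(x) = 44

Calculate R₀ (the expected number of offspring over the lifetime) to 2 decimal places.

115.17

Survivorship from birth: l_x = p_4·p_5·…·p_x.
  l_4 = 0.87400
  l_5 = 0.81894
  l_6 = 0.68873
  l_7 = 0.57784
R₀ = Σ l_x m(x):
  age 4: 0.87400 × 30 = 26.2200
  age 5: 0.81894 × 33 = 27.0250
  age 6: 0.68873 × 53 = 36.5027
  age 7: 0.57784 × 44 = 25.4250
R₀ = 26.2200 + 27.0250 + 36.5027 + 25.4250 = 115.1727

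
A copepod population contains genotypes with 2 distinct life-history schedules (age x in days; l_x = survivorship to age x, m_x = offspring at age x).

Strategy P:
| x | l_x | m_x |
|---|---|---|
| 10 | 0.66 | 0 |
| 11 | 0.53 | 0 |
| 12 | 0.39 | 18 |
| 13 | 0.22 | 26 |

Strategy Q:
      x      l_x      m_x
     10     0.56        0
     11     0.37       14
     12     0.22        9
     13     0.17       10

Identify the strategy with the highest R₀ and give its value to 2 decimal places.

12.74

Strategy P: R₀ = 0.66×0 + 0.53×0 + 0.39×18 + 0.22×26 = 12.7400
Strategy Q: R₀ = 0.56×0 + 0.37×14 + 0.22×9 + 0.17×10 = 8.8600
Highest R₀: strategy P with 12.7400.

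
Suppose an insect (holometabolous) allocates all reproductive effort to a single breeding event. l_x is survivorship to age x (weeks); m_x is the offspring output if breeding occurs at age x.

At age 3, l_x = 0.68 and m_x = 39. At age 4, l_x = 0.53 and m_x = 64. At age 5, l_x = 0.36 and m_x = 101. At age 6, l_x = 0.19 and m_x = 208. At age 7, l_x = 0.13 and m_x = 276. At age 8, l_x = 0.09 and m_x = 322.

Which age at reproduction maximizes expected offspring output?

6

Expected offspring if breeding at age x = l_x × m_x:
  age 3: 0.68 × 39 = 26.520
  age 4: 0.53 × 64 = 33.920
  age 5: 0.36 × 101 = 36.360
  age 6: 0.19 × 208 = 39.520
  age 7: 0.13 × 276 = 35.880
  age 8: 0.09 × 322 = 28.980
Maximum at age 6 (39.520).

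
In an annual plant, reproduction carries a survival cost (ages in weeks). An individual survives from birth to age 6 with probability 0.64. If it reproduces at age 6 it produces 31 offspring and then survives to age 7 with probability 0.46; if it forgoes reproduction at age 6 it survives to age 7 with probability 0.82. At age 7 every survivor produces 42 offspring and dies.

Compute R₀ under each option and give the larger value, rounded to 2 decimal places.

32.20

breed at age 6: R₀ = 0.64 × (31 + 0.46 × 42) = 0.64 × 50.3200 = 32.2048
delay to age 7: R₀ = 0.64 × (0.82 × 42) = 0.64 × 34.4400 = 22.0416
Higher: breed at age 6 (32.2048).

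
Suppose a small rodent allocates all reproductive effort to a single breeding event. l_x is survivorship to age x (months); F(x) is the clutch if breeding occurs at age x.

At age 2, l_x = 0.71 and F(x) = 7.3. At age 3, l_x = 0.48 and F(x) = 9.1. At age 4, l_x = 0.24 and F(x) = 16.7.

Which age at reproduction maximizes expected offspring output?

Expected offspring if breeding at age x = l_x × F(x):
  age 2: 0.71 × 7.3 = 5.183
  age 3: 0.48 × 9.1 = 4.368
  age 4: 0.24 × 16.7 = 4.008
Maximum at age 2 (5.183).

2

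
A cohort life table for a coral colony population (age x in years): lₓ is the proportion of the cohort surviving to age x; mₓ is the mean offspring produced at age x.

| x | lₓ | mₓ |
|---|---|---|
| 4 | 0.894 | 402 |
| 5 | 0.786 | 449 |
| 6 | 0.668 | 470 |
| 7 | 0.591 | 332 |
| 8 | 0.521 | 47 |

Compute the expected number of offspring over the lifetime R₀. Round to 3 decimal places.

R₀ = Σ lₓ mₓ:
  age 4: 0.894 × 402 = 359.3880
  age 5: 0.786 × 449 = 352.9140
  age 6: 0.668 × 470 = 313.9600
  age 7: 0.591 × 332 = 196.2120
  age 8: 0.521 × 47 = 24.4870
R₀ = 359.3880 + 352.9140 + 313.9600 + 196.2120 + 24.4870 = 1246.9610

1246.961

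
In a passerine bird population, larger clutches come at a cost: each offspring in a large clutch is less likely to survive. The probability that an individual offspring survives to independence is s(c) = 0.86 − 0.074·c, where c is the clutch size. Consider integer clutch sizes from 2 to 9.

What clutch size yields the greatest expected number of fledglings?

6

Expected fledglings = c × s(c):
  c=2: 2 × 0.712 = 1.424
  c=3: 3 × 0.638 = 1.914
  c=4: 4 × 0.564 = 2.256
  c=5: 5 × 0.490 = 2.450
  c=6: 6 × 0.416 = 2.496
  c=7: 7 × 0.342 = 2.394
  c=8: 8 × 0.268 = 2.144
  c=9: 9 × 0.194 = 1.746
Maximum at c = 6 (2.496 fledglings).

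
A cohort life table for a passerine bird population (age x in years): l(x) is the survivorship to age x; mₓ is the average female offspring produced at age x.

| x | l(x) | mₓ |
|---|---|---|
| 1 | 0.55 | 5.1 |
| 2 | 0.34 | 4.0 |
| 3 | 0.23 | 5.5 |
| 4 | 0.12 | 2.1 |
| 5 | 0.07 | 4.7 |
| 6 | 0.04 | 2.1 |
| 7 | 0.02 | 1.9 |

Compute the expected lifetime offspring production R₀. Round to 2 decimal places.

R₀ = Σ l(x) mₓ:
  age 1: 0.55 × 5.1 = 2.8050
  age 2: 0.34 × 4.0 = 1.3600
  age 3: 0.23 × 5.5 = 1.2650
  age 4: 0.12 × 2.1 = 0.2520
  age 5: 0.07 × 4.7 = 0.3290
  age 6: 0.04 × 2.1 = 0.0840
  age 7: 0.02 × 1.9 = 0.0380
R₀ = 2.8050 + 1.3600 + 1.2650 + 0.2520 + 0.3290 + 0.0840 + 0.0380 = 6.1330

6.13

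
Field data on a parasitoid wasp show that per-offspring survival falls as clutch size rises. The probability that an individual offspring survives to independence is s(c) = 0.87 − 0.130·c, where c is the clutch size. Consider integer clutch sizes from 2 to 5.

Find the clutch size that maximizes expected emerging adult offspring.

3

Expected emerging adult offspring = c × s(c):
  c=2: 2 × 0.610 = 1.220
  c=3: 3 × 0.480 = 1.440
  c=4: 4 × 0.350 = 1.400
  c=5: 5 × 0.220 = 1.100
Maximum at c = 3 (1.440 emerging adult offspring).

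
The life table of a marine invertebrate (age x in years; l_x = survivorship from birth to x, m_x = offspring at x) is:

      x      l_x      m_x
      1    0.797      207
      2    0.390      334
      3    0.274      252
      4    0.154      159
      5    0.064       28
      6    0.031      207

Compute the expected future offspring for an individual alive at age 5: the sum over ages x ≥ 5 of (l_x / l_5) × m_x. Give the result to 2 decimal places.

128.27

l_5 = 0.064. Conditional survival from age 5 to x is l_x / l_5.
  x=5: (0.064/0.064) × 28 = 28.0000
  x=6: (0.031/0.064) × 207 = 100.2656
Sum = 28.0000 + 100.2656 = 128.2656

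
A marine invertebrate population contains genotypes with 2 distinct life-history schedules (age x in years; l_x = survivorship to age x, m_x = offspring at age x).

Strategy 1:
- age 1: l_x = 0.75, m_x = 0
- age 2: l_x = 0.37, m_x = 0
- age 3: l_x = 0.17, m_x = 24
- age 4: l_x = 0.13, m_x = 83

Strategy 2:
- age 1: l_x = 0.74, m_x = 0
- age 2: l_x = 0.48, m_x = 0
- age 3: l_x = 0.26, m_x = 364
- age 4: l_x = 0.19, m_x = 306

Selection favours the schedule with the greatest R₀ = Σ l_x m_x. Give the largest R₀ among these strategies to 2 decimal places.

152.78

Strategy 1: R₀ = 0.75×0 + 0.37×0 + 0.17×24 + 0.13×83 = 14.8700
Strategy 2: R₀ = 0.74×0 + 0.48×0 + 0.26×364 + 0.19×306 = 152.7800
Highest R₀: strategy 2 with 152.7800.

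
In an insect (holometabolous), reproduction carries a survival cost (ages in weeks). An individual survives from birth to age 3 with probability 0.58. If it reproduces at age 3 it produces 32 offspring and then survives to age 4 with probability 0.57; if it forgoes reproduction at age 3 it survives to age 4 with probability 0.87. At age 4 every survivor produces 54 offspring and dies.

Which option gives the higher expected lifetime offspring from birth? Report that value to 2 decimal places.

36.41

breed at age 3: R₀ = 0.58 × (32 + 0.57 × 54) = 0.58 × 62.7800 = 36.4124
delay to age 4: R₀ = 0.58 × (0.87 × 54) = 0.58 × 46.9800 = 27.2484
Higher: breed at age 3 (36.4124).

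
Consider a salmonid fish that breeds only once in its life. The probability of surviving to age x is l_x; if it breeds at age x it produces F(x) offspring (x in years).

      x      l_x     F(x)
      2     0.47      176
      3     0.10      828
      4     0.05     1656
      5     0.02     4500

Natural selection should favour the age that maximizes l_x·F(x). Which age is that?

Expected offspring if breeding at age x = l_x × F(x):
  age 2: 0.47 × 176 = 82.720
  age 3: 0.10 × 828 = 82.800
  age 4: 0.05 × 1656 = 82.800
  age 5: 0.02 × 4500 = 90.000
Maximum at age 5 (90.000).

5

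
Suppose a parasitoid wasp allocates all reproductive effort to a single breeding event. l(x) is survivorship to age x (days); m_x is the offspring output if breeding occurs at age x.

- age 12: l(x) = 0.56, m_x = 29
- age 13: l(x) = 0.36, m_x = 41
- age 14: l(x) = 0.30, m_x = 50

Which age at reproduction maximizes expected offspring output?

Expected offspring if breeding at age x = l(x) × m_x:
  age 12: 0.56 × 29 = 16.240
  age 13: 0.36 × 41 = 14.760
  age 14: 0.30 × 50 = 15.000
Maximum at age 12 (16.240).

12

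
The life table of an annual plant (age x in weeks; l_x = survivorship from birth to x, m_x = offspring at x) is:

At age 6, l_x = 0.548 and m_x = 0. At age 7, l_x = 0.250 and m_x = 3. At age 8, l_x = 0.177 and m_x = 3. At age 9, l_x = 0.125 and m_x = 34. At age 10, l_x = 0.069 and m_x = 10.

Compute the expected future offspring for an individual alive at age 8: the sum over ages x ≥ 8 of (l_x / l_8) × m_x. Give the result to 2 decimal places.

30.91

l_8 = 0.177. Conditional survival from age 8 to x is l_x / l_8.
  x=8: (0.177/0.177) × 3 = 3.0000
  x=9: (0.125/0.177) × 34 = 24.0113
  x=10: (0.069/0.177) × 10 = 3.8983
Sum = 3.0000 + 24.0113 + 3.8983 = 30.9096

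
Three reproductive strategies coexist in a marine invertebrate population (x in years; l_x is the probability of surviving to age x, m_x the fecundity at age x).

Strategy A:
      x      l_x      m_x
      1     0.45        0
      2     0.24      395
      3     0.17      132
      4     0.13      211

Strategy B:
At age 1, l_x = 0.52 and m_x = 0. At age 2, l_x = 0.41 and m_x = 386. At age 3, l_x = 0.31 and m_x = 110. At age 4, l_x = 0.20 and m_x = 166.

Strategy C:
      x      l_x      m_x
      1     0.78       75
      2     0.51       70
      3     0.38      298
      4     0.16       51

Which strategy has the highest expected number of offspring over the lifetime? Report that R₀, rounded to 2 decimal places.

Strategy A: R₀ = 0.45×0 + 0.24×395 + 0.17×132 + 0.13×211 = 144.6700
Strategy B: R₀ = 0.52×0 + 0.41×386 + 0.31×110 + 0.20×166 = 225.5600
Strategy C: R₀ = 0.78×75 + 0.51×70 + 0.38×298 + 0.16×51 = 215.6000
Highest R₀: strategy B with 225.5600.

225.56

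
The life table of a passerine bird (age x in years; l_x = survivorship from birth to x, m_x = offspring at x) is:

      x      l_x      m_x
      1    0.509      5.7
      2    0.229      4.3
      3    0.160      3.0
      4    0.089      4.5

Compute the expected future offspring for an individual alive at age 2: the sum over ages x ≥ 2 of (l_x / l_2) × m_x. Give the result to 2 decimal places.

8.14

l_2 = 0.229. Conditional survival from age 2 to x is l_x / l_2.
  x=2: (0.229/0.229) × 4.3 = 4.3000
  x=3: (0.160/0.229) × 3.0 = 2.0961
  x=4: (0.089/0.229) × 4.5 = 1.7489
Sum = 4.3000 + 2.0961 + 1.7489 = 8.1450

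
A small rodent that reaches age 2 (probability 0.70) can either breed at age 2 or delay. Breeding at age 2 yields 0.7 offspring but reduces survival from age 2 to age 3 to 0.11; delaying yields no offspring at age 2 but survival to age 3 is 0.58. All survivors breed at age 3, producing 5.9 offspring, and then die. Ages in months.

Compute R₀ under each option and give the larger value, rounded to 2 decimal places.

breed at age 2: R₀ = 0.70 × (0.7 + 0.11 × 5.9) = 0.70 × 1.3490 = 0.9443
delay to age 3: R₀ = 0.70 × (0.58 × 5.9) = 0.70 × 3.4220 = 2.3954
Higher: delay to age 3 (2.3954).

2.40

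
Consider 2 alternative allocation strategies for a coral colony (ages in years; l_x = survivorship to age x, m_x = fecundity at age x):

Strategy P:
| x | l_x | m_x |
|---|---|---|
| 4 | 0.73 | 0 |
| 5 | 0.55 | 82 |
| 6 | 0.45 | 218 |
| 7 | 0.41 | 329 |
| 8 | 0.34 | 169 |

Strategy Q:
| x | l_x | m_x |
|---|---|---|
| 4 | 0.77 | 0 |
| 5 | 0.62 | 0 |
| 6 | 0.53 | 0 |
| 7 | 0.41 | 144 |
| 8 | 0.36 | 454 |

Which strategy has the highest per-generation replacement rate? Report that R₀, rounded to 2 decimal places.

335.55

Strategy P: R₀ = 0.73×0 + 0.55×82 + 0.45×218 + 0.41×329 + 0.34×169 = 335.5500
Strategy Q: R₀ = 0.77×0 + 0.62×0 + 0.53×0 + 0.41×144 + 0.36×454 = 222.4800
Highest R₀: strategy P with 335.5500.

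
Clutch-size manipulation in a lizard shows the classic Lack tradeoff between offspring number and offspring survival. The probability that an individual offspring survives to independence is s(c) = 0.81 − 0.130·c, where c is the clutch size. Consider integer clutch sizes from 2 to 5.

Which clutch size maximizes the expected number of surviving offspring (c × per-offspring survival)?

Expected surviving offspring = c × s(c):
  c=2: 2 × 0.550 = 1.100
  c=3: 3 × 0.420 = 1.260
  c=4: 4 × 0.290 = 1.160
  c=5: 5 × 0.160 = 0.800
Maximum at c = 3 (1.260 surviving offspring).

3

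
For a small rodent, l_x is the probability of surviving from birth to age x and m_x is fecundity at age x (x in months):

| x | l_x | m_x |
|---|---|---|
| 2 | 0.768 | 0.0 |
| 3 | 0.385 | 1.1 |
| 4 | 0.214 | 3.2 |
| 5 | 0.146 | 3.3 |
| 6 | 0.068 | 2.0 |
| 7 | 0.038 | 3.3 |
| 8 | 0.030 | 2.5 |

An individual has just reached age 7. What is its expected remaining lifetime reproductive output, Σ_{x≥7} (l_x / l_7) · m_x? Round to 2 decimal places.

5.27

l_7 = 0.038. Conditional survival from age 7 to x is l_x / l_7.
  x=7: (0.038/0.038) × 3.3 = 3.3000
  x=8: (0.030/0.038) × 2.5 = 1.9737
Sum = 3.3000 + 1.9737 = 5.2737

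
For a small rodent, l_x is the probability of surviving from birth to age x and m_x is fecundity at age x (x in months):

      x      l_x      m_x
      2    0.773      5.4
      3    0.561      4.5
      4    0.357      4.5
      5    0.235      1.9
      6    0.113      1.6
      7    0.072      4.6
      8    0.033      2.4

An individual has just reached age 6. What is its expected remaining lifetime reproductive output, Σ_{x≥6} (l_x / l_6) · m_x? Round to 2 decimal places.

5.23

l_6 = 0.113. Conditional survival from age 6 to x is l_x / l_6.
  x=6: (0.113/0.113) × 1.6 = 1.6000
  x=7: (0.072/0.113) × 4.6 = 2.9310
  x=8: (0.033/0.113) × 2.4 = 0.7009
Sum = 1.6000 + 2.9310 + 0.7009 = 5.2319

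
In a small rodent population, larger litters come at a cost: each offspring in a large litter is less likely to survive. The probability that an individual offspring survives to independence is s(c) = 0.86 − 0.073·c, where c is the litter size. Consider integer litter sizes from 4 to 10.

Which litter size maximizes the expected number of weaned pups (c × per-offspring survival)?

6

Expected weaned pups = c × s(c):
  c=4: 4 × 0.568 = 2.272
  c=5: 5 × 0.495 = 2.475
  c=6: 6 × 0.422 = 2.532
  c=7: 7 × 0.349 = 2.443
  c=8: 8 × 0.276 = 2.208
  c=9: 9 × 0.203 = 1.827
  c=10: 10 × 0.130 = 1.300
Maximum at c = 6 (2.532 weaned pups).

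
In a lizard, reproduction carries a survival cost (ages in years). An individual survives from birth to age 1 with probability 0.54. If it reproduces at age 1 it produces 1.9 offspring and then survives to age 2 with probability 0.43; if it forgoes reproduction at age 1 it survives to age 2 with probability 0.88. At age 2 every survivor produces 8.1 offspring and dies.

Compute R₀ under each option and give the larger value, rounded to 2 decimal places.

breed at age 1: R₀ = 0.54 × (1.9 + 0.43 × 8.1) = 0.54 × 5.3830 = 2.9068
delay to age 2: R₀ = 0.54 × (0.88 × 8.1) = 0.54 × 7.1280 = 3.8491
Higher: delay to age 2 (3.8491).

3.85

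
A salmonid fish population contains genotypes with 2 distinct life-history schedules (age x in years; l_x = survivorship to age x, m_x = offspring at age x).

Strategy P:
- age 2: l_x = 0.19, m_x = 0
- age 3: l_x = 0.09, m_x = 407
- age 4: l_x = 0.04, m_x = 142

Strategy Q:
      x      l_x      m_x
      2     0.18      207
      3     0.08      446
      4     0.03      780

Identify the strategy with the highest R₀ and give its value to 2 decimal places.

Strategy P: R₀ = 0.19×0 + 0.09×407 + 0.04×142 = 42.3100
Strategy Q: R₀ = 0.18×207 + 0.08×446 + 0.03×780 = 96.3400
Highest R₀: strategy Q with 96.3400.

96.34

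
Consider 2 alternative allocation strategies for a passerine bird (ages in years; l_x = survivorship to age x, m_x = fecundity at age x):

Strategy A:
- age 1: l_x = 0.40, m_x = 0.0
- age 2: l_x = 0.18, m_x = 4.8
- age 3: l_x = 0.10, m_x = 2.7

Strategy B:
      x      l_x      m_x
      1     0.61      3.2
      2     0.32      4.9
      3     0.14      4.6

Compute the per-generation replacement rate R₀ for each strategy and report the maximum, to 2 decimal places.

Strategy A: R₀ = 0.40×0.0 + 0.18×4.8 + 0.10×2.7 = 1.1340
Strategy B: R₀ = 0.61×3.2 + 0.32×4.9 + 0.14×4.6 = 4.1640
Highest R₀: strategy B with 4.1640.

4.16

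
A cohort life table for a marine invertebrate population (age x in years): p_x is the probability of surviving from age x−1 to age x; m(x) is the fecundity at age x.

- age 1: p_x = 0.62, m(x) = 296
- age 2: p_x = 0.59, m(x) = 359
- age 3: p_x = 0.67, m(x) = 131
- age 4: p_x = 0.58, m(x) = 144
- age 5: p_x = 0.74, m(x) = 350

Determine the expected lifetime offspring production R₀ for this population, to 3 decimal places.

Survivorship from birth: l_x = p_1·p_2·…·p_x.
  l_1 = 0.62000
  l_2 = 0.36580
  l_3 = 0.24509
  l_4 = 0.14215
  l_5 = 0.10519
R₀ = Σ l_x m(x):
  age 1: 0.62000 × 296 = 183.5200
  age 2: 0.36580 × 359 = 131.3222
  age 3: 0.24509 × 131 = 32.1068
  age 4: 0.14215 × 144 = 20.4696
  age 5: 0.10519 × 350 = 36.8165
R₀ = 183.5200 + 131.3222 + 32.1068 + 20.4696 + 36.8165 = 404.2351

404.235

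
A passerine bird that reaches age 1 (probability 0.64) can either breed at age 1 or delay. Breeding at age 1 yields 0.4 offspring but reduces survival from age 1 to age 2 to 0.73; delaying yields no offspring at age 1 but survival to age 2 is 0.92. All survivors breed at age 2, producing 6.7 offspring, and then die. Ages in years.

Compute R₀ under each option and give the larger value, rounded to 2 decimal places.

3.94

breed at age 1: R₀ = 0.64 × (0.4 + 0.73 × 6.7) = 0.64 × 5.2910 = 3.3862
delay to age 2: R₀ = 0.64 × (0.92 × 6.7) = 0.64 × 6.1640 = 3.9450
Higher: delay to age 2 (3.9450).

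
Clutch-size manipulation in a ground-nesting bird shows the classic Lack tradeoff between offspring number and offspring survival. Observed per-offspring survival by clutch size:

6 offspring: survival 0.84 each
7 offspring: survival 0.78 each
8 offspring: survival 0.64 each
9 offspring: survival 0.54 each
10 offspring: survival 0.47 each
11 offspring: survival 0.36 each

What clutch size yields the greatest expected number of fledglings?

Expected fledglings = c × s(c):
  c=6: 6 × 0.84 = 5.040
  c=7: 7 × 0.78 = 5.460
  c=8: 8 × 0.64 = 5.120
  c=9: 9 × 0.54 = 4.860
  c=10: 10 × 0.47 = 4.700
  c=11: 11 × 0.36 = 3.960
Maximum at c = 7 (5.460 fledglings).

7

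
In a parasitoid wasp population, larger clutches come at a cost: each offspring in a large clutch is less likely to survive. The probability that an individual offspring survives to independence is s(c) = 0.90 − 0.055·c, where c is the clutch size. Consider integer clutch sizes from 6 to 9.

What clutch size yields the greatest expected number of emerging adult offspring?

Expected emerging adult offspring = c × s(c):
  c=6: 6 × 0.570 = 3.420
  c=7: 7 × 0.515 = 3.605
  c=8: 8 × 0.460 = 3.680
  c=9: 9 × 0.405 = 3.645
Maximum at c = 8 (3.680 emerging adult offspring).

8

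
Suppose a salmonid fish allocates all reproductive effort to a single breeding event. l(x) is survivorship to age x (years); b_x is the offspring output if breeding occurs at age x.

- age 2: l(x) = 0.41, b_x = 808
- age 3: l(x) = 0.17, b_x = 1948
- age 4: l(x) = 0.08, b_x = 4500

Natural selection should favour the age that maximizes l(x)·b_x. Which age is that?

Expected offspring if breeding at age x = l(x) × b_x:
  age 2: 0.41 × 808 = 331.280
  age 3: 0.17 × 1948 = 331.160
  age 4: 0.08 × 4500 = 360.000
Maximum at age 4 (360.000).

4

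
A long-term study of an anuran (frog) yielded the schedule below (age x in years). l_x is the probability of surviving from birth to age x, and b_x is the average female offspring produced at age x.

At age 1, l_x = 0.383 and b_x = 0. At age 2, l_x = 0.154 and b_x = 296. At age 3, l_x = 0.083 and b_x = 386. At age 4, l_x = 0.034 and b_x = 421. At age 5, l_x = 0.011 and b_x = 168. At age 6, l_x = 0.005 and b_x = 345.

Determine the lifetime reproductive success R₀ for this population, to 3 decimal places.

95.509

R₀ = Σ l_x b_x:
  age 1: 0.383 × 0 = 0.0000
  age 2: 0.154 × 296 = 45.5840
  age 3: 0.083 × 386 = 32.0380
  age 4: 0.034 × 421 = 14.3140
  age 5: 0.011 × 168 = 1.8480
  age 6: 0.005 × 345 = 1.7250
R₀ = 0.0000 + 45.5840 + 32.0380 + 14.3140 + 1.8480 + 1.7250 = 95.5090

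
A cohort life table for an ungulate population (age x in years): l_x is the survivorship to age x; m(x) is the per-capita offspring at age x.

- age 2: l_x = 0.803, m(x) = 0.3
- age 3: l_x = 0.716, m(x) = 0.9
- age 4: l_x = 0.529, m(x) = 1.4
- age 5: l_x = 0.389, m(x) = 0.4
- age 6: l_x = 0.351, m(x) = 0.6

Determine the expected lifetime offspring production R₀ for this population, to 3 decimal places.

1.992

R₀ = Σ l_x m(x):
  age 2: 0.803 × 0.3 = 0.2409
  age 3: 0.716 × 0.9 = 0.6444
  age 4: 0.529 × 1.4 = 0.7406
  age 5: 0.389 × 0.4 = 0.1556
  age 6: 0.351 × 0.6 = 0.2106
R₀ = 0.2409 + 0.6444 + 0.7406 + 0.1556 + 0.2106 = 1.9921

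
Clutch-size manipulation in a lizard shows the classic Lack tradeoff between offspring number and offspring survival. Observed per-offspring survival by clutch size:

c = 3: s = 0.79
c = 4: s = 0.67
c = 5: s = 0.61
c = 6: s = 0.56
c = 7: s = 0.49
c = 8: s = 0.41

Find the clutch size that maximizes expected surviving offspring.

Expected surviving offspring = c × s(c):
  c=3: 3 × 0.79 = 2.370
  c=4: 4 × 0.67 = 2.680
  c=5: 5 × 0.61 = 3.050
  c=6: 6 × 0.56 = 3.360
  c=7: 7 × 0.49 = 3.430
  c=8: 8 × 0.41 = 3.280
Maximum at c = 7 (3.430 surviving offspring).

7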